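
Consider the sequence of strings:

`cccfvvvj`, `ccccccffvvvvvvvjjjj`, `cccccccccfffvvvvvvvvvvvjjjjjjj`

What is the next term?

Each string has the form c^{3n} f^{n} v^{4n-1} j^{3n-2} (n = 1, 2, …).
For the next term, n = 4, so the run lengths are 12, 4, 15, 10.

ccccccccccccffffvvvvvvvvvvvvvvvjjjjjjjjjj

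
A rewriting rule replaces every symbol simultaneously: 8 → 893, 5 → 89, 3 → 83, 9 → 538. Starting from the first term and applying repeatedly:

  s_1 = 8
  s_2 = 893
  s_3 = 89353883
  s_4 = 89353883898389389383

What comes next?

8935388389838938938389353889383893538838935388389383

Applying the rule to each of the 20 symbols of 89353883898389389383 gives the pieces 893 538 83 89 83 893 893 83 893 538 893 83 893 538 83 893 538 83 893 83, which concatenate to the answer.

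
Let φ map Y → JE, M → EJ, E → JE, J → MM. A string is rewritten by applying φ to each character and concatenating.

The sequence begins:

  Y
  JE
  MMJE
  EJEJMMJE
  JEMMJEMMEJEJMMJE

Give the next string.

Rewriting the 16 symbols of JEMMJEMMEJEJMMJE one by one yields MM JE EJ EJ MM JE EJ EJ JE MM JE MM EJ EJ MM JE; concatenated:

MMJEEJEJMMJEEJEJJEMMJEMMEJEJMMJE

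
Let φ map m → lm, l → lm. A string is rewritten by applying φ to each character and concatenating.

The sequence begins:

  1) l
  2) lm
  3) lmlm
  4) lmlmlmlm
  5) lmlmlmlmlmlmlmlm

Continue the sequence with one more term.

lmlmlmlmlmlmlmlmlmlmlmlmlmlmlmlm

Applying the rule to each of the 16 symbols of lmlmlmlmlmlmlmlm gives the pieces lm lm lm lm lm lm lm lm lm lm lm lm lm lm lm lm, which concatenate to the answer.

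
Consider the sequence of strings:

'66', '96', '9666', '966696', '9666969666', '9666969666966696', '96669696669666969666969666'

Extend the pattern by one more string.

966696966696669696669696669666969666966696

This is a Fibonacci-style word recurrence s(k) = s(k−1)·s(k−2): e.g. 96·66 = 9666.
The next term joins 96669696669666969666969666 and 9666969666966696.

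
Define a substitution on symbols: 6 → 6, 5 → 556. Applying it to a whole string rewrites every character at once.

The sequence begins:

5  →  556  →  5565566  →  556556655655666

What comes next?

Replace each of the 15 characters of 556556655655666 in place — 556 556 6 556 556 6 6 556 556 6 556 556 6 6 6 — and concatenate.

5565566556556665565566556556666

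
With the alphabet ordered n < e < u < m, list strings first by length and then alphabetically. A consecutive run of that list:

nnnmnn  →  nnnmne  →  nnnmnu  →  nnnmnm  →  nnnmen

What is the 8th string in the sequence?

nnnmem

Continuing the enumeration 3 steps past nnnmen: nnnmen → nnnmee → nnnmeu → (answer).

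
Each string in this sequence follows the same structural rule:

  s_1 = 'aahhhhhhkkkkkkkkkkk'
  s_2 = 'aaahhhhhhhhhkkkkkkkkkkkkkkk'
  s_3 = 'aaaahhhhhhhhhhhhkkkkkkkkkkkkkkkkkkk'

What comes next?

Reading off run lengths: a runs 2, 3, 4; h runs 6, 9, 12; k runs 11, 15, 19 — each is linear in n, where the shown terms are n = 2, 3, 4.
At n = 5 the blocks have lengths 5, 15, 23.

aaaaahhhhhhhhhhhhhhhkkkkkkkkkkkkkkkkkkkkkkk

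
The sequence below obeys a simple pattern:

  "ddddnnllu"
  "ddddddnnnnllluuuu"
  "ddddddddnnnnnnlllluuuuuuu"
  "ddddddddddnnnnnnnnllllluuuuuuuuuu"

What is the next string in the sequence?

The n-th term is 2n+2 d's then 2n n's then n+1 l's then 3n-2 u's (n = 1, 2, …).
For the next term, n = 5, so the run lengths are 12, 10, 6, 13.

ddddddddddddnnnnnnnnnnlllllluuuuuuuuuuuuu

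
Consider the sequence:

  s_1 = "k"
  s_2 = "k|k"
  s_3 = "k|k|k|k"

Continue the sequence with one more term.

Each string is two copies of the previous one joined by '|'.
Doubling k|k|k|k with '|' between the halves:

k|k|k|k|k|k|k|k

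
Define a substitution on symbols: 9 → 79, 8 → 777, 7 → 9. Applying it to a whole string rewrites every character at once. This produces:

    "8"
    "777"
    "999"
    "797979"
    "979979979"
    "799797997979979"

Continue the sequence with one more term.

979799799797997997979979

Replace each of the 15 characters of 799797997979979 in place — 9 79 79 9 79 9 79 79 9 79 9 79 79 9 79 — and concatenate.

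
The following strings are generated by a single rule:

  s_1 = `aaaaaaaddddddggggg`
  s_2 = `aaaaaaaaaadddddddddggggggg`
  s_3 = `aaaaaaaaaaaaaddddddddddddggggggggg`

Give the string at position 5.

aaaaaaaaaaaaaaaaaaaddddddddddddddddddggggggggggggg

Each string has the form a^{3n+1} d^{3n} g^{2n+1}, where the shown terms are n = 2, 3, 4.
At n = 6 the blocks have lengths 19, 18, 13.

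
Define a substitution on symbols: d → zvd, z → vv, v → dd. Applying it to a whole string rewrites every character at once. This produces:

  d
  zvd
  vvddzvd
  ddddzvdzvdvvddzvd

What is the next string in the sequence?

Rewriting the 17 symbols of ddddzvdzvdvvddzvd one by one yields zvd zvd zvd zvd vv dd zvd vv dd zvd dd dd zvd zvd vv dd zvd; concatenated:

zvdzvdzvdzvdvvddzvdvvddzvdddddzvdzvdvvddzvd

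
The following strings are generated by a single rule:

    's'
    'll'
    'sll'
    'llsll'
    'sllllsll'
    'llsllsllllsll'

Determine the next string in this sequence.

Each term (from the third on) is the two preceding terms concatenated in order: term 3 = s·ll = sll.
The next term joins sllllsll and llsllsllllsll.

sllllsllllsllsllllsll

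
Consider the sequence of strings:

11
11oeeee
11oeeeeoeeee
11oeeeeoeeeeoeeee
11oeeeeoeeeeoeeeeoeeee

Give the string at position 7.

Every step adds oeeee to the end: s(k+1) = s(k)·oeeee.
From 11oeeeeoeeeeoeeeeoeeee, 2 further steps: 11oeeeeoeeeeoeeeeoeeee → 11oeeeeoeeeeoeeeeoeeeeoeeee → (answer).

11oeeeeoeeeeoeeeeoeeeeoeeeeoeeee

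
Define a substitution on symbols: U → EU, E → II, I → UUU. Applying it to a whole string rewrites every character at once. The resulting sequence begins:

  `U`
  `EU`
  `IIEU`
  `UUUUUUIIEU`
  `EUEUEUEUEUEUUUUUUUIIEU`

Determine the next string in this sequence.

φ(EUEUEUEUEUEUUUUUUUIIEU) expands symbol-by-symbol to II EU II EU II EU II EU II EU II EU EU EU EU EU EU EU UUU UUU II EU; joining the 22 pieces gives the next term.

IIEUIIEUIIEUIIEUIIEUIIEUEUEUEUEUEUEUUUUUUUIIEU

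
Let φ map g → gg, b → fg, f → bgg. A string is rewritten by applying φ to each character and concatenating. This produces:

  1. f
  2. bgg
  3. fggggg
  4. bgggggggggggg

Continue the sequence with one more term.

fggggggggggggggggggggggggg

Applying the rule to each of the 13 symbols of bgggggggggggg gives the pieces fg gg gg gg gg gg gg gg gg gg gg gg gg, which concatenate to the answer.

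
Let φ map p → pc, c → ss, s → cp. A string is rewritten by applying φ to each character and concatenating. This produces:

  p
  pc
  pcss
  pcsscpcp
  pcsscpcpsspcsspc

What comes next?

pcsscpcpsspcsspccpcppcsscpcppcss

Applying the rule to each of the 16 symbols of pcsscpcpsspcsspc gives the pieces pc ss cp cp ss pc ss pc cp cp pc ss cp cp pc ss, which concatenate to the answer.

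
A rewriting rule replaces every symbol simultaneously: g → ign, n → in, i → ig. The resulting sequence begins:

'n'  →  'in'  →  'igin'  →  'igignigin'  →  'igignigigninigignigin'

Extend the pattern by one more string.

Rewriting the 21 symbols of igignigigninigignigin one by one yields ig ign ig ign in ig ign ig ign in ig in ig ign ig ign in ig ign ig in; concatenated:

igignigigninigignigigniniginigignigigninigignigin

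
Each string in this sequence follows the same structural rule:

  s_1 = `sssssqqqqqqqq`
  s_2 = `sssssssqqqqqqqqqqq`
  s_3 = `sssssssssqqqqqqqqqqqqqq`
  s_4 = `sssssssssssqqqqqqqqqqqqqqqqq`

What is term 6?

Term n consists of 2n+1 s's, followed by 3n+2 q's, where the shown terms are n = 2, 3, 4, 5.
At n = 7 the blocks have lengths 15, 23.

sssssssssssssssqqqqqqqqqqqqqqqqqqqqqqq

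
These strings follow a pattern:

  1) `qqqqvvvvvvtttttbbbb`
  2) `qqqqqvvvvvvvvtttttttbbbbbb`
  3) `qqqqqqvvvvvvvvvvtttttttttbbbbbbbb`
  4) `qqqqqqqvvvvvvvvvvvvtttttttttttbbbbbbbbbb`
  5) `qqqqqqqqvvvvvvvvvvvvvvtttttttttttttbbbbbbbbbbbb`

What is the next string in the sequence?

qqqqqqqqqvvvvvvvvvvvvvvvvtttttttttttttttbbbbbbbbbbbbbb

The n-th term is n+1 q's then 2n v's then 2n-1 t's then 2n-2 b's, where the shown terms are n = 3, 4, 5, 6, 7.
At n = 8 the blocks have lengths 9, 16, 15, 14.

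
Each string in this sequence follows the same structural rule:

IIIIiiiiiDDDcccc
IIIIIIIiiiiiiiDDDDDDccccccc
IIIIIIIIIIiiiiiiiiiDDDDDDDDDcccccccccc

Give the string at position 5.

The n-th term is 3n+1 I's then 2n+3 i's then 3n D's then 3n+1 c's (n = 1, 2, …).
At n = 5 the blocks have lengths 16, 13, 15, 16.

IIIIIIIIIIIIIIIIiiiiiiiiiiiiiDDDDDDDDDDDDDDDcccccccccccccccc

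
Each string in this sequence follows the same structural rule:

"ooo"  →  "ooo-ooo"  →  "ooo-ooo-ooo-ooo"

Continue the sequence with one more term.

Every step duplicates the string with '-' between the halves.
One more doubling of ooo-ooo-ooo-ooo gives the answer.

ooo-ooo-ooo-ooo-ooo-ooo-ooo-ooo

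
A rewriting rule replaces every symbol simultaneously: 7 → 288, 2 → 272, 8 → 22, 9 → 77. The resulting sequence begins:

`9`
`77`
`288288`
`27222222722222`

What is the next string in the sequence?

φ(27222222722222) expands symbol-by-symbol to 272 288 272 272 272 272 272 272 288 272 272 272 272 272; joining the 14 pieces gives the next term.

272288272272272272272272288272272272272272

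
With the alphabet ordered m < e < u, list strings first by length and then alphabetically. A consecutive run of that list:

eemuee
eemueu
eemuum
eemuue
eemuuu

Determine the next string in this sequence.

Treat eemuuu as a base-3 numeral over the given alphabet and add one, carrying through any trailing u's.

eeemmm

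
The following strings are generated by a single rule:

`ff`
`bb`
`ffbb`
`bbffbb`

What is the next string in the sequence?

Each term (from the third on) is the two preceding terms concatenated in order: term 3 = ff·bb = ffbb.
The next term joins ffbb and bbffbb.

ffbbbbffbb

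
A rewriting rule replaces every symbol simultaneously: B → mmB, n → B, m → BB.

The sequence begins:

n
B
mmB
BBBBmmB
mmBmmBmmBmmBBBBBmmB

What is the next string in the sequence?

φ(mmBmmBmmBmmBBBBBmmB) expands symbol-by-symbol to BB BB mmB BB BB mmB BB BB mmB BB BB mmB mmB mmB mmB mmB BB BB mmB; joining the 19 pieces gives the next term.

BBBBmmBBBBBmmBBBBBmmBBBBBmmBmmBmmBmmBmmBBBBBmmB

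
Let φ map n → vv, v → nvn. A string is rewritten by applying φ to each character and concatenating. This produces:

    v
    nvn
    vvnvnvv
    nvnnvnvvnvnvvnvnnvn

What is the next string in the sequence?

Rewriting the 19 symbols of nvnnvnvvnvnvvnvnnvn one by one yields vv nvn vv vv nvn vv nvn nvn vv nvn vv nvn nvn vv nvn vv vv nvn vv; concatenated:

vvnvnvvvvnvnvvnvnnvnvvnvnvvnvnnvnvvnvnvvvvnvnvv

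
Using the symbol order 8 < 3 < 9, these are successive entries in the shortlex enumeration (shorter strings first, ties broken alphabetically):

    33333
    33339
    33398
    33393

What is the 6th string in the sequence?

Advancing 2 positions from 33393 through 33393 → 33399 reaches term 6.

33988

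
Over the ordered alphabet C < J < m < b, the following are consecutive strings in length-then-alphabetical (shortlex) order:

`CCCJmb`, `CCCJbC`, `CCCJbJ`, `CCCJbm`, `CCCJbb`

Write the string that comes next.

Find the rightmost character of CCCJbb below b, bump it to the next letter, and reset everything to its right to C.

CCCmCC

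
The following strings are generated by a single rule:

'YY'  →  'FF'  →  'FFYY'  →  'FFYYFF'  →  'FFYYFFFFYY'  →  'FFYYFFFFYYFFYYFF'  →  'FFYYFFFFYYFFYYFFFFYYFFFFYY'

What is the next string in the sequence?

From term 3 onward, concatenate the last term with the second-to-last: FF·YY = FFYY, FFYY·FF = FFYYFF, …
The next term joins FFYYFFFFYYFFYYFFFFYYFFFFYY and FFYYFFFFYYFFYYFF.

FFYYFFFFYYFFYYFFFFYYFFFFYYFFYYFFFFYYFFYYFF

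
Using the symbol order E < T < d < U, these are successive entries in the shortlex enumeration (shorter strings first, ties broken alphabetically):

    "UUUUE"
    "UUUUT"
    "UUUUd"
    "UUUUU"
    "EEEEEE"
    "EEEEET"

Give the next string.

Find the rightmost character of EEEEET below U, bump it to the next letter, and reset everything to its right to E.

EEEEEd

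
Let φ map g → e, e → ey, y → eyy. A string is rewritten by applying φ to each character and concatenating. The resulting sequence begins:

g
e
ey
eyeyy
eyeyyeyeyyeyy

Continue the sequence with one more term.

Applying the rule to each of the 13 symbols of eyeyyeyeyyeyy gives the pieces ey eyy ey eyy eyy ey eyy ey eyy eyy ey eyy eyy, which concatenate to the answer.

eyeyyeyeyyeyyeyeyyeyeyyeyyeyeyyeyy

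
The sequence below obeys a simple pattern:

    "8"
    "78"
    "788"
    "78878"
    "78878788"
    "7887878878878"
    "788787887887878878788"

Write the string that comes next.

7887878878878788787887887878878878

From term 3 onward, concatenate the last term with the second-to-last: 78·8 = 788, 788·78 = 78878, …
Continuing: 788787887887878878788 · 7887878878878 gives term 8.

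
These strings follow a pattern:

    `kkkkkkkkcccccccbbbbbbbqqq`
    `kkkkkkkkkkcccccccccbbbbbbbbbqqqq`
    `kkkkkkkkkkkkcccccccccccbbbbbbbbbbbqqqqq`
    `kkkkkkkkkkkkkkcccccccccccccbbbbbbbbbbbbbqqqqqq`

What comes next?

kkkkkkkkkkkkkkkkcccccccccccccccbbbbbbbbbbbbbbbqqqqqqq

Each string has the form k^{2n+2} c^{2n+1} b^{2n+1} q^{n}, where the shown terms are n = 3, 4, 5, 6.
At n = 7 the blocks have lengths 16, 15, 15, 7.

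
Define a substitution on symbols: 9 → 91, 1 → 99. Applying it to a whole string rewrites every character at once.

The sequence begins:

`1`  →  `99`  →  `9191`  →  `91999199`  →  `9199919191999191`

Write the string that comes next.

Applying the rule to each of the 16 symbols of 9199919191999191 gives the pieces 91 99 91 91 91 99 91 99 91 99 91 91 91 99 91 99, which concatenate to the answer.

91999191919991999199919191999199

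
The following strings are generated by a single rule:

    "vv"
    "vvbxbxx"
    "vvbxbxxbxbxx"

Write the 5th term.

Every step adds bxbxx to the end: s(k+1) = s(k)·bxbxx.
From vvbxbxxbxbxx, 2 further steps: vvbxbxxbxbxx → vvbxbxxbxbxxbxbxx → (answer).

vvbxbxxbxbxxbxbxxbxbxx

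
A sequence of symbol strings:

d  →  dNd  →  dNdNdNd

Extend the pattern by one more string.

dNdNdNdNdNdNdNd

s(k+1) = s(k)·N·s(k) — each term doubles the last with 'N' between the halves.
One more doubling of dNdNdNd gives the answer.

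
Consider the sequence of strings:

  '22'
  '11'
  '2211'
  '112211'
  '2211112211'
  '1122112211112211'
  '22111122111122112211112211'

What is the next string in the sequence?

This is a Fibonacci-style word recurrence s(k) = s(k−2)·s(k−1): e.g. 22·11 = 2211.
Continuing: 1122112211112211 · 22111122111122112211112211 gives term 8.

112211221111221122111122111122112211112211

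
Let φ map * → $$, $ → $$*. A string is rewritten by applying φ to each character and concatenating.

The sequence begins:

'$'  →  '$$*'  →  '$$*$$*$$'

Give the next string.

$$*$$*$$$$*$$*$$$$*$$*

Apply φ to $$*$$*$$ symbol by symbol: $→$$*, $→$$*, *→$$, $→$$*, $→$$*, *→$$, $→$$*, $→$$*; joined: $$* $$* $$ $$* $$* $$ $$* $$*.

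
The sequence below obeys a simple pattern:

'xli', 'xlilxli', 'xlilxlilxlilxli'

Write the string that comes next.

xlilxlilxlilxlilxlilxlilxlilxli

s(k+1) = s(k)·l·s(k) — each term doubles the last with 'l' between the halves.
One more doubling of xlilxlilxlilxli gives the answer.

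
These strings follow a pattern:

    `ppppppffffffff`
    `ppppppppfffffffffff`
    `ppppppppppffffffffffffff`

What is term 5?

The n-th term is 2n p's then 3n-1 f's, where the shown terms are n = 3, 4, 5.
At n = 7 the blocks have lengths 14, 20.

ppppppppppppppffffffffffffffffffff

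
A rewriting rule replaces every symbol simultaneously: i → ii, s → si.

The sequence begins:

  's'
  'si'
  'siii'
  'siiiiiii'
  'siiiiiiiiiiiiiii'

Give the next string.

siiiiiiiiiiiiiiiiiiiiiiiiiiiiiii

Applying the rule to each of the 16 symbols of siiiiiiiiiiiiiii gives the pieces si ii ii ii ii ii ii ii ii ii ii ii ii ii ii ii, which concatenate to the answer.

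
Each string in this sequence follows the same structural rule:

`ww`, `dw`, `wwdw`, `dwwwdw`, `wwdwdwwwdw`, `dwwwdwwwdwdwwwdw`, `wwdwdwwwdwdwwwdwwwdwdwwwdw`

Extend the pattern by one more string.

From term 3 onward, concatenate the second-to-last term with the last: ww·dw = wwdw, dw·wwdw = dwwwdw, …
Continuing: dwwwdwwwdwdwwwdw · wwdwdwwwdwdwwwdwwwdwdwwwdw gives term 8.

dwwwdwwwdwdwwwdwwwdwdwwwdwdwwwdwwwdwdwwwdw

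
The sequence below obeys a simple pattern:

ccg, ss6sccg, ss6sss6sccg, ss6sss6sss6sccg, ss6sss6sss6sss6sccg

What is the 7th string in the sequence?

ss6sss6sss6sss6sss6sss6sccg

Each term is the previous one with ss6s prepended.
From ss6sss6sss6sss6sccg, 2 further steps: ss6sss6sss6sss6sccg → ss6sss6sss6sss6sss6sccg → (answer).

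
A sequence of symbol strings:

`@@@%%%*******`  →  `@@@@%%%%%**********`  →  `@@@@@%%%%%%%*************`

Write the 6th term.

Each string has the form @^{n+1} %^{2n-1} *^{3n+1}, where the shown terms are n = 2, 3, 4.
At n = 7 the blocks have lengths 8, 13, 22.

@@@@@@@@%%%%%%%%%%%%%**********************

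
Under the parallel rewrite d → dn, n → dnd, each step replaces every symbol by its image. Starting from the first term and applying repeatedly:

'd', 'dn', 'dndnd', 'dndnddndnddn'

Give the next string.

dndnddndnddndndnddndnddndndnd

Apply φ to dndnddndnddn symbol by symbol: d→dn, n→dnd, d→dn, n→dnd, d→dn, d→dn, n→dnd, d→dn, n→dnd, d→dn, d→dn, n→dnd; joined: dn dnd dn dnd dn dn dnd dn dnd dn dn dnd.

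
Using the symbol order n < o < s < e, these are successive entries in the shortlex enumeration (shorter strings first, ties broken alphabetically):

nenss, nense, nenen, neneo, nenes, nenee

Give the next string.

neonn

Find the rightmost character of nenee below e, bump it to the next letter, and reset everything to its right to n.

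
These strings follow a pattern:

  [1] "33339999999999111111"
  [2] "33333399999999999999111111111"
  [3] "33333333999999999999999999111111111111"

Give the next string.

33333333339999999999999999999999111111111111111

Term n consists of 2n 3's, followed by 4n+2 9's, followed by 3n 1's, where the shown terms are n = 2, 3, 4.
At n = 5 the blocks have lengths 10, 22, 15.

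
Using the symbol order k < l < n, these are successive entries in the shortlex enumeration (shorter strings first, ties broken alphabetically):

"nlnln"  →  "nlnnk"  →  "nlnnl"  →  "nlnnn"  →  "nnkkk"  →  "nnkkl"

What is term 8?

nnklk

Advancing 2 positions from nnkkl through nnkkl → nnkkn reaches term 8.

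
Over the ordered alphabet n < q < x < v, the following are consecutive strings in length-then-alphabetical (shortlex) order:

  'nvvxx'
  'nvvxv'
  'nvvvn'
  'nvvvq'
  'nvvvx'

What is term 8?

Continuing the enumeration 3 steps past nvvvx: nvvvx → nvvvv → qnnnn → (answer).

qnnnq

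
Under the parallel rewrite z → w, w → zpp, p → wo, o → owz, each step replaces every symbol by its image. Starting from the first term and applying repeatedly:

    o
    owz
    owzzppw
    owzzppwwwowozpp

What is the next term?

Rewriting the 15 symbols of owzzppwwwowozpp one by one yields owz zpp w w wo wo zpp zpp zpp owz zpp owz w wo wo; concatenated:

owzzppwwwowozppzppzppowzzppowzwwowo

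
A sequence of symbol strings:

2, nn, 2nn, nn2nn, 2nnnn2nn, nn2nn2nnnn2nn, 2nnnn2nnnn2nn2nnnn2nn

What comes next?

Each term (from the third on) is the two preceding terms concatenated in order: term 3 = 2·nn = 2nn.
So term 8 is nn2nn2nnnn2nn·2nnnn2nnnn2nn2nnnn2nn.

nn2nn2nnnn2nn2nnnn2nnnn2nn2nnnn2nn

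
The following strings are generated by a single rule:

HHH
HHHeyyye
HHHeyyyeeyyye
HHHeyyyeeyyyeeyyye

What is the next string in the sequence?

The strings grow by a fixed suffix eyyye each time.
One more step from HHHeyyyeeyyyeeyyye gives the answer.

HHHeyyyeeyyyeeyyyeeyyye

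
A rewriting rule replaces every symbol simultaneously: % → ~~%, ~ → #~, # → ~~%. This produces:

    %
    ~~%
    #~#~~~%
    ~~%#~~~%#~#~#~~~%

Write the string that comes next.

#~#~~~%~~%#~#~#~~~%~~%#~~~%#~~~%#~#~#~~~%

Applying the rule to each of the 17 symbols of ~~%#~~~%#~#~#~~~% gives the pieces #~ #~ ~~% ~~% #~ #~ #~ ~~% ~~% #~ ~~% #~ ~~% #~ #~ #~ ~~%, which concatenate to the answer.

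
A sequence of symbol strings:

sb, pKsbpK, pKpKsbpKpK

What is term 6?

Every step adds pK to the front and pK to the end of the previous string.
From pKpKsbpKpK, 3 further steps: pKpKsbpKpK → pKpKpKsbpKpKpK → pKpKpKpKsbpKpKpKpK → (answer).

pKpKpKpKpKsbpKpKpKpKpK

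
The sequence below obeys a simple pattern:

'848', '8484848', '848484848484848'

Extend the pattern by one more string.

8484848484848484848484848484848

Each string is two copies of the previous one joined by '4'.
One more doubling of 848484848484848 gives the answer.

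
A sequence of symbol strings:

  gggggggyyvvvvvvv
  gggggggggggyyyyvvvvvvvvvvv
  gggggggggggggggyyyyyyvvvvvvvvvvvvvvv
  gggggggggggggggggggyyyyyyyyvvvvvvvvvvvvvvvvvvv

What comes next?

Term n consists of 4n+3 g's, followed by 2n y's, followed by 4n+3 v's (n = 1, 2, …).
For the next term, n = 5, so the run lengths are 23, 10, 23.

gggggggggggggggggggggggyyyyyyyyyyvvvvvvvvvvvvvvvvvvvvvvv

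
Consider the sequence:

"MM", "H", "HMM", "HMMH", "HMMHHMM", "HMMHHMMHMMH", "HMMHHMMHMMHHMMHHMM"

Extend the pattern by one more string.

HMMHHMMHMMHHMMHHMMHMMHHMMHMMH

From term 3 onward, concatenate the last term with the second-to-last: H·MM = HMM, HMM·H = HMMH, …
So term 8 is HMMHHMMHMMHHMMHHMM·HMMHHMMHMMH.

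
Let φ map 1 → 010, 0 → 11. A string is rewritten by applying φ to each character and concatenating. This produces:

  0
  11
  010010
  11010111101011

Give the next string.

01001011010110100100100101101011010010

Replace each of the 14 characters of 11010111101011 in place — 010 010 11 010 11 010 010 010 010 11 010 11 010 010 — and concatenate.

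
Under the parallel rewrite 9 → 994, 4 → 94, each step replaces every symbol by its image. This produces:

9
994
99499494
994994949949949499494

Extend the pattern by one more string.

Replace each of the 21 characters of 994994949949949499494 in place — 994 994 94 994 994 94 994 94 994 994 94 994 994 94 994 94 994 994 94 994 94 — and concatenate.

9949949499499494994949949949499499494994949949949499494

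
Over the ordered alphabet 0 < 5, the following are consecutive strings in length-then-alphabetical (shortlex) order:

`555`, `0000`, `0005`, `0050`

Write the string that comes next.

0055

Treat 0050 as a base-2 numeral over the given alphabet and add one, carrying through any trailing 5's.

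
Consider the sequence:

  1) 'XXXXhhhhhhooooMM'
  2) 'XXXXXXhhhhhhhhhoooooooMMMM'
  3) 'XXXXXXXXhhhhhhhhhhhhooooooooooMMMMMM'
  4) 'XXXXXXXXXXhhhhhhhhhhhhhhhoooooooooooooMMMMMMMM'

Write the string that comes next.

Each string has the form X^{2n} h^{3n} o^{3n-2} M^{2n-2}, where the shown terms are n = 2, 3, 4, 5.
At n = 6 the blocks have lengths 12, 18, 16, 10.

XXXXXXXXXXXXhhhhhhhhhhhhhhhhhhooooooooooooooooMMMMMMMMMM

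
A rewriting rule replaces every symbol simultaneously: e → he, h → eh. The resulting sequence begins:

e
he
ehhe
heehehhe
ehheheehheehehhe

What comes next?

heehehheehheheehehheheehheehehhe

φ(ehheheehheehehhe) expands symbol-by-symbol to he eh eh he eh he he eh eh he he eh he eh eh he; joining the 16 pieces gives the next term.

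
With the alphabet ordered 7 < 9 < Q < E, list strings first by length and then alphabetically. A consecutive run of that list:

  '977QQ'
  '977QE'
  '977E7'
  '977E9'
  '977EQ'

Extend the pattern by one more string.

Find the rightmost character of 977EQ below E, bump it to the next letter, and reset everything to its right to 7.

977EE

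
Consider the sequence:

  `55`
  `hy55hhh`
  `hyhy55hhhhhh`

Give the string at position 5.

Every step adds hy to the front and hhh to the end of the previous string.
From hyhy55hhhhhh, 2 further steps: hyhy55hhhhhh → hyhyhy55hhhhhhhhh → (answer).

hyhyhyhy55hhhhhhhhhhhh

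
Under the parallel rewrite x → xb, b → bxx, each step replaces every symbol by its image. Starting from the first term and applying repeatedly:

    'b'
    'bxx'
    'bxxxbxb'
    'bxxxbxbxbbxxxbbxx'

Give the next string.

bxxxbxbxbbxxxbbxxxbbxxbxxxbxbxbbxxbxxxbxb

Replace each of the 17 characters of bxxxbxbxbbxxxbbxx in place — bxx xb xb xb bxx xb bxx xb bxx bxx xb xb xb bxx bxx xb xb — and concatenate.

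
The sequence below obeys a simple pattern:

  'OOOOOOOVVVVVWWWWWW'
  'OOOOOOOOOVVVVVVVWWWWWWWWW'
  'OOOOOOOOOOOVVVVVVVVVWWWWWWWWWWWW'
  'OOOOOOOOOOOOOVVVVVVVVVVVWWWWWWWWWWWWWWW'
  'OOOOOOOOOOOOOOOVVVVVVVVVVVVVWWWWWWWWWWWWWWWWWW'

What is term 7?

Each string has the form O^{2n+3} V^{2n+1} W^{3n}, where the shown terms are n = 2, 3, 4, 5, 6.
For term 7, n = 8, so the run lengths are 19, 17, 24.

OOOOOOOOOOOOOOOOOOOVVVVVVVVVVVVVVVVVWWWWWWWWWWWWWWWWWWWWWWWW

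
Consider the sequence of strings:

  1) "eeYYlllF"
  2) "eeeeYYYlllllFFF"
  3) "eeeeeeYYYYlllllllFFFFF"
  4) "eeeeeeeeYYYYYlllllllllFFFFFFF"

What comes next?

The n-th term is 2n e's then n+1 Y's then 2n+1 l's then 2n-1 F's (n = 1, 2, …).
At n = 5 the blocks have lengths 10, 6, 11, 9.

eeeeeeeeeeYYYYYYlllllllllllFFFFFFFFF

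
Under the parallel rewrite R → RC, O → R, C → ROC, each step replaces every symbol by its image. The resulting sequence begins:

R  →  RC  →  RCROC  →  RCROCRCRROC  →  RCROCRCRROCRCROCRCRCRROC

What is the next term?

Replace each of the 24 characters of RCROCRCRROCRCROCRCRCRROC in place — RC ROC RC R ROC RC ROC RC RC R ROC RC ROC RC R ROC RC ROC RC ROC RC RC R ROC — and concatenate.

RCROCRCRROCRCROCRCRCRROCRCROCRCRROCRCROCRCROCRCRCRROC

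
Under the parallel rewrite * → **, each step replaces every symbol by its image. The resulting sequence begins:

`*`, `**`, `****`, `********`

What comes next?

****************

Expanding ********: *→**, *→**, *→**, *→**, *→**, *→**, *→**, *→**. Concatenated: ** ** ** ** ** ** ** **.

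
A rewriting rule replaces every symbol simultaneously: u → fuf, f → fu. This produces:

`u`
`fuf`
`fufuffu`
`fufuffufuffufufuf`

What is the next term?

φ(fufuffufuffufufuf) expands symbol-by-symbol to fu fuf fu fuf fu fu fuf fu fuf fu fu fuf fu fuf fu fuf fu; joining the 17 pieces gives the next term.

fufuffufuffufufuffufuffufufuffufuffufuffu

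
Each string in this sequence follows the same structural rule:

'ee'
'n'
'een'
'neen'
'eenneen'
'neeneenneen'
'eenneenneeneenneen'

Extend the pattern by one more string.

neeneenneeneenneenneeneenneen

This is a Fibonacci-style word recurrence s(k) = s(k−2)·s(k−1): e.g. ee·n = een.
Continuing: neeneenneen · eenneenneeneenneen gives term 8.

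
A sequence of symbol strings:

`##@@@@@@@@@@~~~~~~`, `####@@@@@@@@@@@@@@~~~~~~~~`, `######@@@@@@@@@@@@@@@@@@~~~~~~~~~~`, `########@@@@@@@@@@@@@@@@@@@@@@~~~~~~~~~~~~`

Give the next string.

Term n consists of 2n-2 #'s, followed by 4n+2 @'s, followed by 2n+2 ~'s, where the shown terms are n = 2, 3, 4, 5.
Setting n = 6 gives 10, 26, 14 characters in each block.

##########@@@@@@@@@@@@@@@@@@@@@@@@@@~~~~~~~~~~~~~~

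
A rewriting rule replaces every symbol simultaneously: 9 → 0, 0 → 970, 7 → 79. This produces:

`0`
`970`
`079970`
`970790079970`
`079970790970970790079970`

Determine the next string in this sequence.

Replace each of the 24 characters of 079970790970970790079970 in place — 970 79 0 0 79 970 79 0 970 0 79 970 0 79 970 79 0 970 970 79 0 0 79 970 — and concatenate.

970790079970790970079970079970790970970790079970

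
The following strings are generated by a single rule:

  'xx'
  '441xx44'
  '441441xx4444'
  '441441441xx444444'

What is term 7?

441441441441441441xx444444444444

Every step adds 441 to the front and 44 to the end of the previous string.
From 441441441xx444444, 3 further steps: 441441441xx444444 → 441441441441xx44444444 → 441441441441441xx4444444444 → (answer).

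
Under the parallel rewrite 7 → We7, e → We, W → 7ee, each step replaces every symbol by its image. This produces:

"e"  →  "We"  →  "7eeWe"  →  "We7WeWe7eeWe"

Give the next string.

Expanding We7WeWe7eeWe: W→7ee, e→We, 7→We7, W→7ee, e→We, W→7ee, e→We, 7→We7, e→We, e→We, W→7ee, e→We. Concatenated: 7ee We We7 7ee We 7ee We We7 We We 7ee We.

7eeWeWe77eeWe7eeWeWe7WeWe7eeWe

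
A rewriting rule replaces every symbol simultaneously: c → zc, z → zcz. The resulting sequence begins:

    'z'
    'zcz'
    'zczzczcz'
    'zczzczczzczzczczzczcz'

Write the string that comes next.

Rewriting the 21 symbols of zczzczczzczzczczzczcz one by one yields zcz zc zcz zcz zc zcz zc zcz zcz zc zcz zcz zc zcz zc zcz zcz zc zcz zc zcz; concatenated:

zczzczczzczzczczzczczzczzczczzczzczczzczczzczzczczzczcz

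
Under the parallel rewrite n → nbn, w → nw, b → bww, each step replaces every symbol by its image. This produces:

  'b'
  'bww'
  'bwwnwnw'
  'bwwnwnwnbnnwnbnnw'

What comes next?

bwwnwnwnbnnwnbnnwnbnbwwnbnnbnnwnbnbwwnbnnbnnw

Replace each of the 17 characters of bwwnwnwnbnnwnbnnw in place — bww nw nw nbn nw nbn nw nbn bww nbn nbn nw nbn bww nbn nbn nw — and concatenate.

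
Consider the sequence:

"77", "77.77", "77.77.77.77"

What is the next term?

s(k+1) = s(k)·.·s(k) — each term doubles the last with '.' between the halves.
So the next term is two copies of 77.77.77.77 with '.' between the halves.

77.77.77.77.77.77.77.77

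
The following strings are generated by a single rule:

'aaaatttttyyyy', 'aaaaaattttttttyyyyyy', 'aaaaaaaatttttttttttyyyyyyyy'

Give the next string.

The n-th term is 2n a's then 3n-1 t's then 2n y's, where the shown terms are n = 2, 3, 4.
Setting n = 5 gives 10, 14, 10 characters in each block.

aaaaaaaaaattttttttttttttyyyyyyyyyy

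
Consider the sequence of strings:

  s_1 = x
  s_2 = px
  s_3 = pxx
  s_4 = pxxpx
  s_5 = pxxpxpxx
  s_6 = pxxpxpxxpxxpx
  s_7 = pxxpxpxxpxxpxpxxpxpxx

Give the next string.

pxxpxpxxpxxpxpxxpxpxxpxxpxpxxpxxpx

From term 3 onward, concatenate the last term with the second-to-last: px·x = pxx, pxx·px = pxxpx, …
Continuing: pxxpxpxxpxxpxpxxpxpxx · pxxpxpxxpxxpx gives term 8.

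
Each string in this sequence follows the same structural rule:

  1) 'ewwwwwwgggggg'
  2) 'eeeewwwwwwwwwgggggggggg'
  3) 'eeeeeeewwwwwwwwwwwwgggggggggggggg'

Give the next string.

Each string has the form e^{3n-2} w^{3n+3} g^{4n+2} (n = 1, 2, …).
For the next term, n = 4, so the run lengths are 10, 15, 18.

eeeeeeeeeewwwwwwwwwwwwwwwgggggggggggggggggg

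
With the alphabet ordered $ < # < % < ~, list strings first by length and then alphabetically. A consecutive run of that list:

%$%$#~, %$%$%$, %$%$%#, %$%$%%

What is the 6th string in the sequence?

%$%$~$

Continuing the enumeration 2 steps past %$%$%%: %$%$%% → %$%$%~ → (answer).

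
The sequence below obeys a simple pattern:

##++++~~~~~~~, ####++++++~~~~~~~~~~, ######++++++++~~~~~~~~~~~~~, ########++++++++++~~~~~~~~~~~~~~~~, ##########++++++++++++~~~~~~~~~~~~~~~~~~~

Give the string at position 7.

Each string has the form #^{2n-2} +^{2n} ~^{3n+1}, where the shown terms are n = 2, 3, 4, 5, 6.
For term 7, n = 8, so the run lengths are 14, 16, 25.

##############++++++++++++++++~~~~~~~~~~~~~~~~~~~~~~~~~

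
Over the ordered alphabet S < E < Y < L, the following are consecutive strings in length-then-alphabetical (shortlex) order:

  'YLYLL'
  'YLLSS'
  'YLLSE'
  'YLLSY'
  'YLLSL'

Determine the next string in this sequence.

Find the rightmost character of YLLSL below L, bump it to the next letter, and reset everything to its right to S.

YLLES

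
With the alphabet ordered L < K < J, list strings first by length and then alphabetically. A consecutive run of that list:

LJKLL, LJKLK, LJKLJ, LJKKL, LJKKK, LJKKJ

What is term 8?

Advancing 2 positions from LJKKJ through LJKKJ → LJKJL reaches term 8.

LJKJK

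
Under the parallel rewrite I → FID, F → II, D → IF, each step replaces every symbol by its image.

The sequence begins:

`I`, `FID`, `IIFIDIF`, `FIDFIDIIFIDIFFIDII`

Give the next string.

Applying the rule to each of the 18 symbols of FIDFIDIIFIDIFFIDII gives the pieces II FID IF II FID IF FID FID II FID IF FID II II FID IF FID FID, which concatenate to the answer.

IIFIDIFIIFIDIFFIDFIDIIFIDIFFIDIIIIFIDIFFIDFID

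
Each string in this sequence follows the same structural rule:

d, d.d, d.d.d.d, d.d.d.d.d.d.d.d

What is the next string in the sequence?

d.d.d.d.d.d.d.d.d.d.d.d.d.d.d.d

Each string is two copies of the previous one joined by '.'.
One more doubling of d.d.d.d.d.d.d.d gives the answer.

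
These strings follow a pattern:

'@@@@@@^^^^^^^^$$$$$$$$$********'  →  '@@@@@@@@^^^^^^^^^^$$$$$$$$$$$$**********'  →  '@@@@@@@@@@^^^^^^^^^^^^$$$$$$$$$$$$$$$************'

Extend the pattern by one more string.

Term n consists of 2n @'s, followed by 2n+2 ^'s, followed by 3n $'s, followed by 2n+2 *'s, where the shown terms are n = 3, 4, 5.
Setting n = 6 gives 12, 14, 18, 14 characters in each block.

@@@@@@@@@@@@^^^^^^^^^^^^^^$$$$$$$$$$$$$$$$$$**************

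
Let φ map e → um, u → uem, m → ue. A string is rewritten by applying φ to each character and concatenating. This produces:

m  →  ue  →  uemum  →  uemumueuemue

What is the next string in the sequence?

uemumueuemueuemumuemumueuemum

Expanding uemumueuemue: u→uem, e→um, m→ue, u→uem, m→ue, u→uem, e→um, u→uem, e→um, m→ue, u→uem, e→um. Concatenated: uem um ue uem ue uem um uem um ue uem um.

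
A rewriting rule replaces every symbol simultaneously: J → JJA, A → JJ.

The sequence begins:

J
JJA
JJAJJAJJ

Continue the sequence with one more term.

Expanding JJAJJAJJ: J→JJA, J→JJA, A→JJ, J→JJA, J→JJA, A→JJ, J→JJA, J→JJA. Concatenated: JJA JJA JJ JJA JJA JJ JJA JJA.

JJAJJAJJJJAJJAJJJJAJJA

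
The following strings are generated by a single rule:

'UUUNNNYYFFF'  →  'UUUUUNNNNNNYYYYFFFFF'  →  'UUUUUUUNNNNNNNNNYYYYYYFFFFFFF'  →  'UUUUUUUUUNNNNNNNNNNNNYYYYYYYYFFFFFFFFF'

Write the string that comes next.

UUUUUUUUUUUNNNNNNNNNNNNNNNYYYYYYYYYYFFFFFFFFFFF

Each string has the form U^{2n+1} N^{3n} Y^{2n} F^{2n+1} (n = 1, 2, …).
Setting n = 5 gives 11, 15, 10, 11 characters in each block.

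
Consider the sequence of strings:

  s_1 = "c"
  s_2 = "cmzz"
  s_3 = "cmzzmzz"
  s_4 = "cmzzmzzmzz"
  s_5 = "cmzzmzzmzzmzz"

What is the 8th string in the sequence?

cmzzmzzmzzmzzmzzmzzmzz

The strings grow by a fixed suffix mzz each time.
From cmzzmzzmzzmzz, 3 further steps: cmzzmzzmzzmzz → cmzzmzzmzzmzzmzz → cmzzmzzmzzmzzmzzmzz → (answer).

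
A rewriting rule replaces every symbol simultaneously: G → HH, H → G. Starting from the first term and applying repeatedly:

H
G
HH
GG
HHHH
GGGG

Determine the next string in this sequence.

Rewriting each symbol of GGGG: G→HH, G→HH, G→HH, G→HH, which concatenates to HH HH HH HH.

HHHHHHHH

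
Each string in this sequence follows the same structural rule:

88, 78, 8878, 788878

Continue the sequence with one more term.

8878788878

From term 3 onward, concatenate the second-to-last term with the last: 88·78 = 8878, 78·8878 = 788878, …
The next term joins 8878 and 788878.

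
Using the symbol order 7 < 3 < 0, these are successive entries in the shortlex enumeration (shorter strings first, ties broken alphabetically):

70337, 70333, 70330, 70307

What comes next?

The successor of 70307 increments the rightmost position that isn't already 0 and resets every position after it to 7.

70303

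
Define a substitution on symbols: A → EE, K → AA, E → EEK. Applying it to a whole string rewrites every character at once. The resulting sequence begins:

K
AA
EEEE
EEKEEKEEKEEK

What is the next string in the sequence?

EEKEEKAAEEKEEKAAEEKEEKAAEEKEEKAA

Expanding EEKEEKEEKEEK: E→EEK, E→EEK, K→AA, E→EEK, E→EEK, K→AA, E→EEK, E→EEK, K→AA, E→EEK, E→EEK, K→AA. Concatenated: EEK EEK AA EEK EEK AA EEK EEK AA EEK EEK AA.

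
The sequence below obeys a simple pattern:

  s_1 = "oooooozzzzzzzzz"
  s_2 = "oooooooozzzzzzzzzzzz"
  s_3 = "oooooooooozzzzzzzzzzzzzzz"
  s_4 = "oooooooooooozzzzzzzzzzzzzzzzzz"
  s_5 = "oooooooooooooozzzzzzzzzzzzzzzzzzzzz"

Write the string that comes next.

Each string has the form o^{2n} z^{3n}, where the shown terms are n = 3, 4, 5, 6, 7.
Setting n = 8 gives 16, 24 characters in each block.

oooooooooooooooozzzzzzzzzzzzzzzzzzzzzzzz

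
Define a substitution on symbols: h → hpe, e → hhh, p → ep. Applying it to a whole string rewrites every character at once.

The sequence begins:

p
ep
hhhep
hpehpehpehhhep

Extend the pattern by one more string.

Rewriting the 14 symbols of hpehpehpehhhep one by one yields hpe ep hhh hpe ep hhh hpe ep hhh hpe hpe hpe hhh ep; concatenated:

hpeephhhhpeephhhhpeephhhhpehpehpehhhep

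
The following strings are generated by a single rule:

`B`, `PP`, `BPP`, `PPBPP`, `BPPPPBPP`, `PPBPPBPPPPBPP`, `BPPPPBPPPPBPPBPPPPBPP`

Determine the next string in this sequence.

Each term (from the third on) is the two preceding terms concatenated in order: term 3 = B·PP = BPP.
Continuing: PPBPPBPPPPBPP · BPPPPBPPPPBPPBPPPPBPP gives term 8.

PPBPPBPPPPBPPBPPPPBPPPPBPPBPPPPBPP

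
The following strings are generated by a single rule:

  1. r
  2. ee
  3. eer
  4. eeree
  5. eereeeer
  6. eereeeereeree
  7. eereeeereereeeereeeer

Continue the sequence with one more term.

From term 3 onward, concatenate the last term with the second-to-last: ee·r = eer, eer·ee = eeree, …
So term 8 is eereeeereereeeereeeer·eereeeereeree.

eereeeereereeeereeeereereeeereeree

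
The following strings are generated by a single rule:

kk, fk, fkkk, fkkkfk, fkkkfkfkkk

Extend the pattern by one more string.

fkkkfkfkkkfkkkfk

This is a Fibonacci-style word recurrence s(k) = s(k−1)·s(k−2): e.g. fk·kk = fkkk.
The next term joins fkkkfkfkkk and fkkkfk.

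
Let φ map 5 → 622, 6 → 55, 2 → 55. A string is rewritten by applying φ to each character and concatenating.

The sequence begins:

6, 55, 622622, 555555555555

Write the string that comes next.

622622622622622622622622622622622622

Rewriting each symbol of 555555555555: 5→622, 5→622, 5→622, 5→622, 5→622, 5→622, 5→622, 5→622, 5→622, 5→622, 5→622, 5→622, which concatenates to 622 622 622 622 622 622 622 622 622 622 622 622.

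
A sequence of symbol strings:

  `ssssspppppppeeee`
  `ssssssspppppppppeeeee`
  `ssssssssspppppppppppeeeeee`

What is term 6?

ssssssssssssssspppppppppppppppppeeeeeeeee

Reading off run lengths: s runs 5, 7, 9; p runs 7, 9, 11; e runs 4, 5, 6 — each is linear in n, where the shown terms are n = 2, 3, 4.
For term 6, n = 7, so the run lengths are 15, 17, 9.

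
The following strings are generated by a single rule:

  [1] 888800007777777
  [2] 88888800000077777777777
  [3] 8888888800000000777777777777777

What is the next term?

Each string has the form 8^{2n} 0^{2n} 7^{4n-1}, where the shown terms are n = 2, 3, 4.
For the next term, n = 5, so the run lengths are 10, 10, 19.

888888888800000000007777777777777777777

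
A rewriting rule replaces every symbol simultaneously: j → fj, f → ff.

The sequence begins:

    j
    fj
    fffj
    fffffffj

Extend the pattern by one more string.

fffffffffffffffj

Apply φ to fffffffj symbol by symbol: f→ff, f→ff, f→ff, f→ff, f→ff, f→ff, f→ff, j→fj; joined: ff ff ff ff ff ff ff fj.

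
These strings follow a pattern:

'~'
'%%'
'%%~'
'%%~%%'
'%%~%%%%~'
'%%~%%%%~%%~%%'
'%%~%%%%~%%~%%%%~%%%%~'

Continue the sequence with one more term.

%%~%%%%~%%~%%%%~%%%%~%%~%%%%~%%~%%

From term 3 onward, concatenate the last term with the second-to-last: %%·~ = %%~, %%~·%% = %%~%%, …
So term 8 is %%~%%%%~%%~%%%%~%%%%~·%%~%%%%~%%~%%.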